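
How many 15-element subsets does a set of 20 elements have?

15504

C(20,15) = C(20,5) by symmetry.
C(20,5) = (20·19·18·17·16) / 5! = 1860480 / 120 = 15504.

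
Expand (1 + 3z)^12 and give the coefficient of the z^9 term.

The general term is C(12,j)·(1)^j·(3z)^(12-j); the z^9 term has j = 3.
C(12,3) = 220.
Coefficient = C(12,3) · 3^9 = 220 · 19683 = 4330260.

4330260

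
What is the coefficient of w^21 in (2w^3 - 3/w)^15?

General term: C(15,j)·(2w^3)^j·(-3/w)^(15-j), with w-exponent 3j − 1(15−j) = 4j − 15.
Set 4j − 15 = 21: j = 9.
C(15,9) = 5005; 2^9 = 512; (-3)^6 = 729.
Coefficient = 5005 · 512 · 729 = 1868106240.

1868106240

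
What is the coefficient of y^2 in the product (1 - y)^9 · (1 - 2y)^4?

Coefficient of y^2 = Σ_{j} C(9,j)·(-1)^j·C(4,2-j)·(-2)^(2-j) for j from 0 to 2.
= 24 + 72 + 36 = 132.

132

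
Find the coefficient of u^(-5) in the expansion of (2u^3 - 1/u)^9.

General term: C(9,j)·(2u^3)^j·(-1/u)^(9-j), with u-exponent 3j − 1(9−j) = 4j − 9.
Set 4j − 9 = -5: j = 1.
C(9,1) = 9; 2^1 = 2; (-1)^8 = 1.
Coefficient = 9 · 2 · 1 = 18.

18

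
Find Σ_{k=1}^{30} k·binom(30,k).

Since k·C(30,k) = 30·C(29,k−1), the sum is 30·2^29 = 30·536870912 = 16106127360.

16106127360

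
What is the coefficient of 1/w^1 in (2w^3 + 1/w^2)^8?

448

General term: C(8,j)·(2w^3)^j·(1/w^2)^(8-j), with w-exponent 3j − 2(8−j) = 5j − 16.
Set 5j − 16 = -1: j = 3.
C(8,3) = 56; 2^3 = 8; 1^5 = 1.
Coefficient = 56 · 8 · 1 = 448.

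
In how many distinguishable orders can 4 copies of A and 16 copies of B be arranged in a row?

Choose positions for the A's: C(20,4) = 4845.

4845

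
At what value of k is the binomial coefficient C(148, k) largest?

74

C(148,k) is maximized at k = 148/2 = 74.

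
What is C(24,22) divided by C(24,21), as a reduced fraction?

3/22

C(n,k+1)/C(n,k) = (n−k)/(k+1) = (24−21)/(21+1) = 3/22.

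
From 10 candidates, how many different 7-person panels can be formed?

This is C(10,7) = 120.

120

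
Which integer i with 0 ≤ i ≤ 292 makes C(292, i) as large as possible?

C(292,i) is maximized at i = 292/2 = 146.

146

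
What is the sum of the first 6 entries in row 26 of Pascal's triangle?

1 + 26 + 325 + 2600 + 14950 + 65780 = 83682.

83682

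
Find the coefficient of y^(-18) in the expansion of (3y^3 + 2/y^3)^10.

General term: C(10,j)·(3y^3)^j·(2/y^3)^(10-j), with y-exponent 3j − 3(10−j) = 6j − 30.
Set 6j − 30 = -18: j = 2.
C(10,2) = 45; 3^2 = 9; 2^8 = 256.
Coefficient = 45 · 9 · 256 = 103680.

103680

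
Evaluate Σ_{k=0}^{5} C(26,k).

1 + 26 + 325 + 2600 + 14950 + 65780 = 83682.

83682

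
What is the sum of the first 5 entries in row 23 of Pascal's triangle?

1 + 23 + 253 + 1771 + 8855 = 10903.

10903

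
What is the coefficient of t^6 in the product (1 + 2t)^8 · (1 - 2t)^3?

896

Coefficient of t^6 = Σ_{j} C(8,j)·2^j·C(3,6-j)·(-2)^(6-j) for j from 3 to 6.
= (-3584) + 13440 + (-10752) + 1792 = 896.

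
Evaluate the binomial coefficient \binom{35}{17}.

C(35,17) = (35·34·33·32·31·30·29·28·27·26·25·24·23·22·21·20·19) / 17! = 1613955767240110694400000 / 355687428096000 = 4537567650.

4537567650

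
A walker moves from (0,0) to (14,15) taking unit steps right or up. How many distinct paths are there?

Each path is a sequence of 29 steps with 14 rights: C(29,14) = 77558760.

77558760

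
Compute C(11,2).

55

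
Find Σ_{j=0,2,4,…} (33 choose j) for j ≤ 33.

Half of (1+1)^33 + (1−1)^33 gives the even-index sum: 2^32 = 4294967296.

4294967296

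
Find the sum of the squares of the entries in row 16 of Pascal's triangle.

601080390

By Vandermonde's identity, Σ C(16,j)² = C(32,16) = 601080390.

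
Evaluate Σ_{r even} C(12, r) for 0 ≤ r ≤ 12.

Half of (1+1)^12 + (1−1)^12 gives the even-index sum: 2^11 = 2048.

2048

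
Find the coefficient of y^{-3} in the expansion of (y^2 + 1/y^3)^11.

General term: C(11,j)·(y^2)^j·(1/y^3)^(11-j), with y-exponent 2j − 3(11−j) = 5j − 33.
Set 5j − 33 = -3: j = 6.
C(11,6) = 462; 1^6 = 1; 1^5 = 1.
Coefficient = 462 · 1 · 1 = 462.

462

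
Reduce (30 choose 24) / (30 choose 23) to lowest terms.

C(n,k+1)/C(n,k) = (n−k)/(k+1) = (30−23)/(23+1) = 7/24.

7/24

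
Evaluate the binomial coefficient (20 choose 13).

C(20,13) = C(20,7) by symmetry.
C(20,7) = (20·19·18·17·16·15·14) / 7! = 390700800 / 5040 = 77520.

77520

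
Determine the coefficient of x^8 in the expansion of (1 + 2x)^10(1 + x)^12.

Coefficient of x^8 = Σ_{j} C(10,j)·2^j·C(12,8-j)·1^(8-j) for j from 0 to 8.
= 495 + 15840 + 166320 + 760320 + 1663200 + 1774080 + 887040 + 184320 + 11520 = 5463135.

5463135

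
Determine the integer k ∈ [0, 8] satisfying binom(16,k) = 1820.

4

C(16,k) increases on 0 ≤ k ≤ 8. C(16,3) = 560 and C(16,4) = 1820, so k = 4.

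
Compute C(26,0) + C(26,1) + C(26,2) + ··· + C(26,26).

Setting x = 1 in (1+x)^26 gives Σ C(26,r) = 2^26 = 67108864.

67108864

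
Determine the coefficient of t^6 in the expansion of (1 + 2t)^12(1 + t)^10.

941874

Coefficient of t^6 = Σ_{j} C(12,j)·2^j·C(10,6-j)·1^(6-j) for j from 0 to 6.
= 210 + 6048 + 55440 + 211200 + 356400 + 253440 + 59136 = 941874.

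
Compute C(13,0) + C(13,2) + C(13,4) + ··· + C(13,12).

4096

Half of (1+1)^13 + (1−1)^13 gives the even-index sum: 2^12 = 4096.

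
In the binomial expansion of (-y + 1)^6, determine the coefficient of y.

-6

The general term is C(6,j)·(-y)^j·(1)^(6-j); the y^1 term has j = 1.
C(6,1) = 6.
Coefficient = C(6,1) · (-1)^1 = 6 · (-1) = -6.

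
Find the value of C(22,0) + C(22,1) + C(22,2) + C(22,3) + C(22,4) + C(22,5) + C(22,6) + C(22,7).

280600

1 + 22 + 231 + 1540 + 7315 + 26334 + 74613 + 170544 = 280600.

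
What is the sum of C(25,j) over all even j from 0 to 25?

16777216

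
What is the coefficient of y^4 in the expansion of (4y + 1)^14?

The general term is C(14,j)·(4y)^j·(1)^(14-j); the y^4 term has j = 4.
C(14,4) = 1001.
Coefficient = C(14,4) · 4^4 = 1001 · 256 = 256256.

256256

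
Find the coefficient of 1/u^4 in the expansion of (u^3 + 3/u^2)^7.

General term: C(7,j)·(u^3)^j·(3/u^2)^(7-j), with u-exponent 3j − 2(7−j) = 5j − 14.
Set 5j − 14 = -4: j = 2.
C(7,2) = 21; 1^2 = 1; 3^5 = 243.
Coefficient = 21 · 1 · 243 = 5103.

5103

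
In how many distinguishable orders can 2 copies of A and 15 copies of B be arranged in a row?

Choose positions for the A's: C(17,2) = 136.

136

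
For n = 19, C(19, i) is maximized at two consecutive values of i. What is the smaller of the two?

For odd n = 19, C(19,i) peaks at i = (n−1)/2 and (n+1)/2; the smaller is 9.

9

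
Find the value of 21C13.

203490

C(21,13) = C(21,8) by symmetry.
C(21,8) = (21·20·19·18·17·16·15·14) / 8! = 8204716800 / 40320 = 203490.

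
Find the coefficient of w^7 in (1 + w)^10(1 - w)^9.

Coefficient of w^7 = Σ_{j} C(10,j)·1^j·C(9,7-j)·(-1)^(7-j) for j from 0 to 7.
= (-36) + 840 + (-5670) + 15120 + (-17640) + 9072 + (-1890) + 120 = -84.

-84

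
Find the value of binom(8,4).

C(8,4) = (8·7·6·5) / 4! = 1680 / 24 = 70.

70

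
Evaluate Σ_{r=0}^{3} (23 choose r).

1 + 23 + 253 + 1771 = 2048.

2048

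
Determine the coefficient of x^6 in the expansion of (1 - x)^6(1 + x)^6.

Coefficient of x^6 = Σ_{j} C(6,j)·(-1)^j·C(6,6-j)·1^(6-j) for j from 0 to 6.
= 1 + (-36) + 225 + (-400) + 225 + (-36) + 1 = -20.

-20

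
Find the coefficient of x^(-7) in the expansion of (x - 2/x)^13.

General term: C(13,j)·(x)^j·(-2/x)^(13-j), with x-exponent 1j − 1(13−j) = 2j − 13.
Set 2j − 13 = -7: j = 3.
C(13,3) = 286; 1^3 = 1; (-2)^10 = 1024.
Coefficient = 286 · 1 · 1024 = 292864.

292864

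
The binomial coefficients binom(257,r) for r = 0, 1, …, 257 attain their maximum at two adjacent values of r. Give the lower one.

128

For odd n = 257, C(257,r) peaks at r = (n−1)/2 and (n+1)/2; the lower is 128.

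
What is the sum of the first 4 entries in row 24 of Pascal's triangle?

2325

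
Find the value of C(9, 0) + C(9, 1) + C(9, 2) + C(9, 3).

1 + 9 + 36 + 84 = 130.

130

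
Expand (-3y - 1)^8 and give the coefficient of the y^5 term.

The general term is C(8,j)·(-3y)^j·(-1)^(8-j); the y^5 term has j = 5.
C(8,5) = 56.
Coefficient = C(8,5) · (-3)^5 · (-1)^3 = 56 · (-243) · (-1) = 13608.

13608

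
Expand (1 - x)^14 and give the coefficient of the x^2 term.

The general term is C(14,j)·(1)^j·(-x)^(14-j); the x^2 term has j = 12.
C(14,12) = 91.
Coefficient = C(14,12) = 91.

91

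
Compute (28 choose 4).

C(28,4) = (28·27·26·25) / 4! = 491400 / 24 = 20475.

20475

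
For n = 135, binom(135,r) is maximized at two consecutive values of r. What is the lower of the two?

For odd n = 135, C(135,r) peaks at r = (n−1)/2 and (n+1)/2; the lower is 67.

67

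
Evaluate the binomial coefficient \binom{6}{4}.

15

C(6,4) = C(6,2) by symmetry.
C(6,2) = (6·5) / 2! = 30 / 2 = 15.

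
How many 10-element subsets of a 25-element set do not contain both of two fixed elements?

All 10-subsets: C(25,10) = 3268760. Those containing both fixed elements: C(23,8) = 490314.
3268760 − 490314 = 2778446.

2778446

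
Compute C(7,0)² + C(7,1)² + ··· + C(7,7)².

By Vandermonde's identity, Σ C(7,i)² = C(14,7) = 3432.

3432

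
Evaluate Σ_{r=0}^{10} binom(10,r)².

184756

Σ C(10,r)² is the coefficient of x^10 in (1+x)^10(1+x)^10 = (1+x)^20, i.e. C(20,10) = 184756.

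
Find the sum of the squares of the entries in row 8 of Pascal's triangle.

Σ C(8,r)² is the coefficient of x^8 in (1+x)^8(1+x)^8 = (1+x)^16, i.e. C(16,8) = 12870.

12870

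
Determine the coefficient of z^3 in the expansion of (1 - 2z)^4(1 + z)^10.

Coefficient of z^3 = Σ_{j} C(4,j)·(-2)^j·C(10,3-j)·1^(3-j) for j from 0 to 3.
= 120 + (-360) + 240 + (-32) = -32.

-32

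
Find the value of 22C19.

1540

C(22,19) = C(22,3) by symmetry.
C(22,3) = (22·21·20) / 3! = 9240 / 6 = 1540.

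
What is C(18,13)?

8568

C(18,13) = C(18,5) by symmetry.
C(18,5) = (18·17·16·15·14) / 5! = 1028160 / 120 = 8568.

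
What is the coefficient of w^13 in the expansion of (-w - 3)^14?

42

The general term is C(14,j)·(-w)^j·(-3)^(14-j); the w^13 term has j = 13.
C(14,13) = 14.
Coefficient = C(14,13) · (-1)^13 · (-3)^1 = 14 · (-1) · (-3) = 42.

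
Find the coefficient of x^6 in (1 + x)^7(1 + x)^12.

27132

(1 + x)^7(1 + x)^12 = (1 + x)^19, so the coefficient of x^6 is C(19,6)·1^6 = 27132·1 = 27132.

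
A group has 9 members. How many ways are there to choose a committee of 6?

This is C(9,6) = 84.

84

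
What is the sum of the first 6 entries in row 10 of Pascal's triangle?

1 + 10 + 45 + 120 + 210 + 252 = 638.

638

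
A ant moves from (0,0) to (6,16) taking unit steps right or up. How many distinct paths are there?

Each path is a sequence of 22 steps with 6 rights: C(22,6) = 74613.

74613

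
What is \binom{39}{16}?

C(39,16) = (39·38·37·36·35·34·33·32·31·30·29·28·27·26·25·24) / 16! = 789024790105300869120000 / 20922789888000 = 37711260990.

37711260990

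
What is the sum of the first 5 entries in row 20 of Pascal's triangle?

6196

1 + 20 + 190 + 1140 + 4845 = 6196.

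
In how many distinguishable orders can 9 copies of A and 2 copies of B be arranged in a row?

55

Choose positions for the A's: C(11,9) = 55.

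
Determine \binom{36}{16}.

C(36,16) = (36·35·34·33·32·31·30·29·28·27·26·25·24·23·22·21) / 16! = 152901072685905223680000 / 20922789888000 = 7307872110.

7307872110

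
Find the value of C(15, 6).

5005

C(15,6) = (15·14·13·12·11·10) / 6! = 3603600 / 720 = 5005.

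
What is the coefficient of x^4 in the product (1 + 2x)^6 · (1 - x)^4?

-87

Coefficient of x^4 = Σ_{j} C(6,j)·2^j·C(4,4-j)·(-1)^(4-j) for j from 0 to 4.
= 1 + (-48) + 360 + (-640) + 240 = -87.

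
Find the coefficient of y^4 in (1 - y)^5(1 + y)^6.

10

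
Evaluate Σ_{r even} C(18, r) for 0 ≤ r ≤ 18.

Half of (1+1)^18 + (1−1)^18 gives the even-index sum: 2^17 = 131072.

131072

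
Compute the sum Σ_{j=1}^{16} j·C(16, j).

524288

Since j·C(16,j) = 16·C(15,j−1), the sum is 16·2^15 = 16·32768 = 524288.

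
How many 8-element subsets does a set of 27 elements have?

2220075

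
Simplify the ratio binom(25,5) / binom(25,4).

C(n,k+1)/C(n,k) = (n−k)/(k+1) = (25−4)/(4+1) = 21/5.

21/5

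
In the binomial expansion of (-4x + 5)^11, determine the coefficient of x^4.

6600000000

The general term is C(11,j)·(-4x)^j·(5)^(11-j); the x^4 term has j = 4.
C(11,4) = 330.
Coefficient = C(11,4) · (-4)^4 · 5^7 = 330 · 256 · 78125 = 6600000000.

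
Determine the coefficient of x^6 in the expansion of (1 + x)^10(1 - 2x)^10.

1770

Coefficient of x^6 = Σ_{j} C(10,j)·1^j·C(10,6-j)·(-2)^(6-j) for j from 0 to 6.
= 13440 + (-80640) + 151200 + (-115200) + 37800 + (-5040) + 210 = 1770.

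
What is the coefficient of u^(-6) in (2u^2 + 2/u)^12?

270336

General term: C(12,j)·(2u^2)^j·(2/u)^(12-j), with u-exponent 2j − 1(12−j) = 3j − 12.
Set 3j − 12 = -6: j = 2.
C(12,2) = 66; 2^2 = 4; 2^10 = 1024.
Coefficient = 66 · 4 · 1024 = 270336.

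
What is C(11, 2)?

55

C(11,2) = (11·10) / 2! = 110 / 2 = 55.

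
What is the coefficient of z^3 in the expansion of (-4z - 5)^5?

-16000

The general term is C(5,j)·(-4z)^j·(-5)^(5-j); the z^3 term has j = 3.
C(5,3) = 10.
Coefficient = C(5,3) · (-4)^3 · (-5)^2 = 10 · (-64) · 25 = -16000.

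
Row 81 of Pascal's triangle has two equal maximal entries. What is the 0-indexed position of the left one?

For odd n = 81, C(81,j) peaks at j = (n−1)/2 and (n+1)/2; the lower is 40.

40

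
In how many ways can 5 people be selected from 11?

462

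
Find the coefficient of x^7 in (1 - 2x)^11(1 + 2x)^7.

7168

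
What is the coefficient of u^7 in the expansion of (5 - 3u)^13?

The general term is C(13,j)·(5)^j·(-3u)^(13-j); the u^7 term has j = 6.
C(13,6) = 1716.
Coefficient = C(13,6) · 5^6 · (-3)^7 = 1716 · 15625 · (-2187) = -58638937500.

-58638937500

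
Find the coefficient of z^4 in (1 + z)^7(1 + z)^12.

3876

Coefficient of z^4 = Σ_{j} C(7,j)·C(12,4-j) for j from 0 to 4.
= 495 + 1540 + 1386 + 420 + 35 = 3876.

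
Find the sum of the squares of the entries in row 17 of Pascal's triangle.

2333606220

Σ C(17,r)² is the coefficient of x^17 in (1+x)^17(1+x)^17 = (1+x)^34, i.e. C(34,17) = 2333606220.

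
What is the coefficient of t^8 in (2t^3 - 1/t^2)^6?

General term: C(6,j)·(2t^3)^j·(-1/t^2)^(6-j), with t-exponent 3j − 2(6−j) = 5j − 12.
Set 5j − 12 = 8: j = 4.
C(6,4) = 15; 2^4 = 16; (-1)^2 = 1.
Coefficient = 15 · 16 · 1 = 240.

240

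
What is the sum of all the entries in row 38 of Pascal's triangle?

274877906944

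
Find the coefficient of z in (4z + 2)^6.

768

The general term is C(6,j)·(4z)^j·(2)^(6-j); the z^1 term has j = 1.
C(6,1) = 6.
Coefficient = C(6,1) · 4^1 · 2^5 = 6 · 4 · 32 = 768.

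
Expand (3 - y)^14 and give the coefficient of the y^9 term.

-486486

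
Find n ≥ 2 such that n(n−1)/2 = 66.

12

n(n−1)/2 = 66 ⇒ n(n−1) = 132. Since 12·11 = 132, n = 12.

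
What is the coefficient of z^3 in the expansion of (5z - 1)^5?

1250

The general term is C(5,j)·(5z)^j·(-1)^(5-j); the z^3 term has j = 3.
C(5,3) = 10.
Coefficient = C(5,3) · 5^3 = 10 · 125 = 1250.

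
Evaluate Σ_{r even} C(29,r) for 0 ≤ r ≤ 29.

Half of (1+1)^29 + (1−1)^29 gives the even-index sum: 2^28 = 268435456.

268435456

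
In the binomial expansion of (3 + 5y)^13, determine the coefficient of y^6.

The general term is C(13,j)·(3)^j·(5y)^(13-j); the y^6 term has j = 7.
C(13,7) = 1716.
Coefficient = C(13,7) · 3^7 · 5^6 = 1716 · 2187 · 15625 = 58638937500.

58638937500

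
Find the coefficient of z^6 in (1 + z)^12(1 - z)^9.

24

Coefficient of z^6 = Σ_{j} C(12,j)·1^j·C(9,6-j)·(-1)^(6-j) for j from 0 to 6.
= 84 + (-1512) + 8316 + (-18480) + 17820 + (-7128) + 924 = 24.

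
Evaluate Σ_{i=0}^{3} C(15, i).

1 + 15 + 105 + 455 = 576.

576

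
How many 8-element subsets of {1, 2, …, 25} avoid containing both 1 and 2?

980628

All 8-subsets: C(25,8) = 1081575. Those containing both fixed elements: C(23,6) = 100947.
1081575 − 100947 = 980628.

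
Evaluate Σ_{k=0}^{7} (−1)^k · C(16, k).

The partial alternating sum Σ_{k=0}^{7} (−1)^k C(16,k) = (−1)^7 C(15,7) = -6435.

-6435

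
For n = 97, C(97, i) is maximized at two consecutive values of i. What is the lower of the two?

For odd n = 97, C(97,i) peaks at i = (n−1)/2 and (n+1)/2; the lower is 48.

48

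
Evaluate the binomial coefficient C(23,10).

1144066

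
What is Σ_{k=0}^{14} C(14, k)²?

40116600

Σ C(14,k)² is the coefficient of x^14 in (1+x)^14(1+x)^14 = (1+x)^28, i.e. C(28,14) = 40116600.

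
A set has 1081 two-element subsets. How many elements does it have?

n(n−1)/2 = 1081 ⇒ n(n−1) = 2162. Since 47·46 = 2162, n = 47.

47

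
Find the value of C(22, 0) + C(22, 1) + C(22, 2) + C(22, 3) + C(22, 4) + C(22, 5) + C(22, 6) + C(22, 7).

1 + 22 + 231 + 1540 + 7315 + 26334 + 74613 + 170544 = 280600.

280600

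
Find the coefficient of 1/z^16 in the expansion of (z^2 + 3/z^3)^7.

General term: C(7,j)·(z^2)^j·(3/z^3)^(7-j), with z-exponent 2j − 3(7−j) = 5j − 21.
Set 5j − 21 = -16: j = 1.
C(7,1) = 7; 1^1 = 1; 3^6 = 729.
Coefficient = 7 · 1 · 729 = 5103.

5103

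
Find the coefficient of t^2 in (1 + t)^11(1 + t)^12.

253

Coefficient of t^2 = Σ_{j} C(11,j)·C(12,2-j) for j from 0 to 2.
= 66 + 132 + 55 = 253.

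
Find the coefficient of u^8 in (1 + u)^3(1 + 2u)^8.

10496

Coefficient of u^8 = Σ_{j} C(3,j)·1^j·C(8,8-j)·2^(8-j) for j from 0 to 3.
= 256 + 3072 + 5376 + 1792 = 10496.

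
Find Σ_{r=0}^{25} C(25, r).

The entries of row 25 sum to 2^25 = 33554432.

33554432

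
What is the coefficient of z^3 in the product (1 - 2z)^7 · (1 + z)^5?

10

Coefficient of z^3 = Σ_{j} C(7,j)·(-2)^j·C(5,3-j)·1^(3-j) for j from 0 to 3.
= 10 + (-140) + 420 + (-280) = 10.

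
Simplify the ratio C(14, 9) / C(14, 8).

C(n,k+1)/C(n,k) = (n−k)/(k+1) = (14−8)/(8+1) = 6/9 = 2/3.

2/3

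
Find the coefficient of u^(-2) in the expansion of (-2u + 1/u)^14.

General term: C(14,j)·(-2u)^j·(1/u)^(14-j), with u-exponent 1j − 1(14−j) = 2j − 14.
Set 2j − 14 = -2: j = 6.
C(14,6) = 3003; (-2)^6 = 64; 1^8 = 1.
Coefficient = 3003 · 64 · 1 = 192192.

192192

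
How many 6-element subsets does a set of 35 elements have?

1623160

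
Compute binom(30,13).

C(30,13) = (30·29·28·27·26·25·24·23·22·21·20·19·18) / 13! = 745747076954880000 / 6227020800 = 119759850.

119759850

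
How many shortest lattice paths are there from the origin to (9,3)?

Each path is a sequence of 12 steps with 9 rights: C(12,9) = 220.

220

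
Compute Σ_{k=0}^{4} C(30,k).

1 + 30 + 435 + 4060 + 27405 = 31931.

31931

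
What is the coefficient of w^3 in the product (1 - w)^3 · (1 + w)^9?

2

Coefficient of w^3 = Σ_{j} C(3,j)·(-1)^j·C(9,3-j)·1^(3-j) for j from 0 to 3.
= 84 + (-108) + 27 + (-1) = 2.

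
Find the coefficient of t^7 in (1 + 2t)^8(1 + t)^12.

Coefficient of t^7 = Σ_{j} C(8,j)·2^j·C(12,7-j)·1^(7-j) for j from 0 to 7.
= 792 + 14784 + 88704 + 221760 + 246400 + 118272 + 21504 + 1024 = 713240.

713240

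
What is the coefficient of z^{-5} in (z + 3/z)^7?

General term: C(7,j)·(z)^j·(3/z)^(7-j), with z-exponent 1j − 1(7−j) = 2j − 7.
Set 2j − 7 = -5: j = 1.
C(7,1) = 7; 1^1 = 1; 3^6 = 729.
Coefficient = 7 · 1 · 729 = 5103.

5103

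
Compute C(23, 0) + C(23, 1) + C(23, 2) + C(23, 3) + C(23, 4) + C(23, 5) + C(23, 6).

1 + 23 + 253 + 1771 + 8855 + 33649 + 100947 = 145499.

145499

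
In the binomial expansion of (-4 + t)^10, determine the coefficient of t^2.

The general term is C(10,j)·(-4)^j·(t)^(10-j); the t^2 term has j = 8.
C(10,8) = 45.
Coefficient = C(10,8) · (-4)^8 = 45 · 65536 = 2949120.

2949120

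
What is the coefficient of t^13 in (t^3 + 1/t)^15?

6435

General term: C(15,j)·(t^3)^j·(1/t)^(15-j), with t-exponent 3j − 1(15−j) = 4j − 15.
Set 4j − 15 = 13: j = 7.
C(15,7) = 6435; 1^7 = 1; 1^8 = 1.
Coefficient = 6435 · 1 · 1 = 6435.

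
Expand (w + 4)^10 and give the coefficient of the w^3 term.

The general term is C(10,j)·(w)^j·(4)^(10-j); the w^3 term has j = 3.
C(10,3) = 120.
Coefficient = C(10,3) · 4^7 = 120 · 16384 = 1966080.

1966080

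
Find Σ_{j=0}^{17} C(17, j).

The entries of row 17 sum to 2^17 = 131072.

131072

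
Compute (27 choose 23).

17550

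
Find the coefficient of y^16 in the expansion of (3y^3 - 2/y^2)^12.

51963120

General term: C(12,j)·(3y^3)^j·(-2/y^2)^(12-j), with y-exponent 3j − 2(12−j) = 5j − 24.
Set 5j − 24 = 16: j = 8.
C(12,8) = 495; 3^8 = 6561; (-2)^4 = 16.
Coefficient = 495 · 6561 · 16 = 51963120.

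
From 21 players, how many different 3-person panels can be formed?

This is C(21,3) = 1330.

1330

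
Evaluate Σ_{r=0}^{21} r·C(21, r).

Differentiating (1+x)^21 and setting x=1: Σ r·C(21,r) = 21·2^20 = 22020096.

22020096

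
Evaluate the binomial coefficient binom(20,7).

77520

C(20,7) = (20·19·18·17·16·15·14) / 7! = 390700800 / 5040 = 77520.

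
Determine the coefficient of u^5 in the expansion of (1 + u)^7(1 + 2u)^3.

819

Coefficient of u^5 = Σ_{j} C(7,j)·1^j·C(3,5-j)·2^(5-j) for j from 2 to 5.
= 168 + 420 + 210 + 21 = 819.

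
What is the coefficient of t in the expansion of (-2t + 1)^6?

The general term is C(6,j)·(-2t)^j·(1)^(6-j); the t^1 term has j = 1.
C(6,1) = 6.
Coefficient = C(6,1) · (-2)^1 = 6 · (-2) = -12.

-12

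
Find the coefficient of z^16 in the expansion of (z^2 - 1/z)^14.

General term: C(14,j)·(z^2)^j·(-1/z)^(14-j), with z-exponent 2j − 1(14−j) = 3j − 14.
Set 3j − 14 = 16: j = 10.
C(14,10) = 1001; 1^10 = 1; (-1)^4 = 1.
Coefficient = 1001 · 1 · 1 = 1001.

1001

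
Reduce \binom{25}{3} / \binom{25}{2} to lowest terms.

23/3

C(n,k+1)/C(n,k) = (n−k)/(k+1) = (25−2)/(2+1) = 23/3.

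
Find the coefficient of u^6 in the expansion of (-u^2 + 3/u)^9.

-10206

General term: C(9,j)·(-u^2)^j·(3/u)^(9-j), with u-exponent 2j − 1(9−j) = 3j − 9.
Set 3j − 9 = 6: j = 5.
C(9,5) = 126; (-1)^5 = -1; 3^4 = 81.
Coefficient = 126 · (-1) · 81 = -10206.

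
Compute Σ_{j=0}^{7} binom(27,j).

1285624

1 + 27 + 351 + 2925 + 17550 + 80730 + 296010 + 888030 = 1285624.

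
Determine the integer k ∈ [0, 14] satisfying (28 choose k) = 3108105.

8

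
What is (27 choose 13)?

20058300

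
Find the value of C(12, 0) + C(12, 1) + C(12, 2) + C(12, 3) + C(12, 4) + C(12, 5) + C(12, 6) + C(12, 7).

1 + 12 + 66 + 220 + 495 + 792 + 924 + 792 = 3302.

3302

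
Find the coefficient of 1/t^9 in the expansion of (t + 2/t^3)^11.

14784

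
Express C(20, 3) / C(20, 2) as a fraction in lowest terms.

6

C(n,k+1)/C(n,k) = (n−k)/(k+1) = (20−2)/(2+1) = 18/3 = 6.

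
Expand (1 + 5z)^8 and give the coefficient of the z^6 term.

The general term is C(8,j)·(1)^j·(5z)^(8-j); the z^6 term has j = 2.
C(8,2) = 28.
Coefficient = C(8,2) · 5^6 = 28 · 15625 = 437500.

437500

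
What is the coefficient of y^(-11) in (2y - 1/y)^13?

General term: C(13,j)·(2y)^j·(-1/y)^(13-j), with y-exponent 1j − 1(13−j) = 2j − 13.
Set 2j − 13 = -11: j = 1.
C(13,1) = 13; 2^1 = 2; (-1)^12 = 1.
Coefficient = 13 · 2 · 1 = 26.

26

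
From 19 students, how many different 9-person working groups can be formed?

92378

This is C(19,9) = 92378.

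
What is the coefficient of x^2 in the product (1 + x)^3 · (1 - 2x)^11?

157

Coefficient of x^2 = Σ_{j} C(3,j)·1^j·C(11,2-j)·(-2)^(2-j) for j from 0 to 2.
= 220 + (-66) + 3 = 157.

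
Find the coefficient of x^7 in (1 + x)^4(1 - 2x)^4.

32

Coefficient of x^7 = Σ_{j} C(4,j)·1^j·C(4,7-j)·(-2)^(7-j) for j from 3 to 4.
= 64 + (-32) = 32.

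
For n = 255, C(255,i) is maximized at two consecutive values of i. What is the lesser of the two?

127

For odd n = 255, C(255,i) peaks at i = (n−1)/2 and (n+1)/2; the lesser is 127.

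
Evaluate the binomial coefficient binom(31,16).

300540195

C(31,16) = C(31,15) by symmetry.
C(31,15) = (31·30·29·28·27·26·25·24·23·22·21·20·19·18·17) / 15! = 393008709555221760000 / 1307674368000 = 300540195.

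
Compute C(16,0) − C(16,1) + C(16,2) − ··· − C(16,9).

-5005

The partial alternating sum Σ_{k=0}^{9} (−1)^k C(16,k) = (−1)^9 C(15,9) = -5005.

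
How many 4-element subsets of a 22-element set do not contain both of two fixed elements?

7125

All 4-subsets: C(22,4) = 7315. Those containing both fixed elements: C(20,2) = 190.
7315 − 190 = 7125.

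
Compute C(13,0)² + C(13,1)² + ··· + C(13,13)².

Σ C(13,r)² is the coefficient of x^13 in (1+x)^13(1+x)^13 = (1+x)^26, i.e. C(26,13) = 10400600.

10400600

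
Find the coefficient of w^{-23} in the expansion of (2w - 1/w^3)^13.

-11440

General term: C(13,j)·(2w)^j·(-1/w^3)^(13-j), with w-exponent 1j − 3(13−j) = 4j − 39.
Set 4j − 39 = -23: j = 4.
C(13,4) = 715; 2^4 = 16; (-1)^9 = -1.
Coefficient = 715 · 16 · (-1) = -11440.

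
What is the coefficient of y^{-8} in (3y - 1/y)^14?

General term: C(14,j)·(3y)^j·(-1/y)^(14-j), with y-exponent 1j − 1(14−j) = 2j − 14.
Set 2j − 14 = -8: j = 3.
C(14,3) = 364; 3^3 = 27; (-1)^11 = -1.
Coefficient = 364 · 27 · (-1) = -9828.

-9828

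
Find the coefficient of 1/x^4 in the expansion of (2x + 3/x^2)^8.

General term: C(8,j)·(2x)^j·(3/x^2)^(8-j), with x-exponent 1j − 2(8−j) = 3j − 16.
Set 3j − 16 = -4: j = 4.
C(8,4) = 70; 2^4 = 16; 3^4 = 81.
Coefficient = 70 · 16 · 81 = 90720.

90720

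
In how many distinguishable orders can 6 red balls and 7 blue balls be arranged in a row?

1716

Choose positions for the red balls: C(13,6) = 1716.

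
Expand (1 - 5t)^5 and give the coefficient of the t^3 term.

The general term is C(5,j)·(1)^j·(-5t)^(5-j); the t^3 term has j = 2.
C(5,2) = 10.
Coefficient = C(5,2) · (-5)^3 = 10 · (-125) = -1250.

-1250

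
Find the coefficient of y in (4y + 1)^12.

48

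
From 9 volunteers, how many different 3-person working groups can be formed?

84

This is C(9,3) = 84.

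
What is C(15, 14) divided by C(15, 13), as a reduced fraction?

1/7

C(n,k+1)/C(n,k) = (n−k)/(k+1) = (15−13)/(13+1) = 2/14 = 1/7.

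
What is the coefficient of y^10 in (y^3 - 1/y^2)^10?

General term: C(10,j)·(y^3)^j·(-1/y^2)^(10-j), with y-exponent 3j − 2(10−j) = 5j − 20.
Set 5j − 20 = 10: j = 6.
C(10,6) = 210; 1^6 = 1; (-1)^4 = 1.
Coefficient = 210 · 1 · 1 = 210.

210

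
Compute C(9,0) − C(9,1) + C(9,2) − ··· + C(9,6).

28

The partial alternating sum Σ_{k=0}^{6} (−1)^k C(9,k) = (−1)^6 C(8,6) = 28.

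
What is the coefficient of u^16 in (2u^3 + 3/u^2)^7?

General term: C(7,j)·(2u^3)^j·(3/u^2)^(7-j), with u-exponent 3j − 2(7−j) = 5j − 14.
Set 5j − 14 = 16: j = 6.
C(7,6) = 7; 2^6 = 64; 3^1 = 3.
Coefficient = 7 · 64 · 3 = 1344.

1344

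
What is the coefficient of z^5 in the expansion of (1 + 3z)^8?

13608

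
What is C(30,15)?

C(30,15) = (30·29·28·27·26·25·24·23·22·21·20·19·18·17·16) / 15! = 202843204931727360000 / 1307674368000 = 155117520.

155117520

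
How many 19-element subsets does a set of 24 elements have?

42504

C(24,19) = C(24,5) by symmetry.
C(24,5) = (24·23·22·21·20) / 5! = 5100480 / 120 = 42504.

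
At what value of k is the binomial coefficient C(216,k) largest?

C(216,k) is maximized at k = 216/2 = 108.

108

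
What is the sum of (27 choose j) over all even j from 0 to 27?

67108864

Even-j terms of row 27 sum to 2^26 = 67108864.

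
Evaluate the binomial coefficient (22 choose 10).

646646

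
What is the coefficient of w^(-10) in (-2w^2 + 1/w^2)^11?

-1320

General term: C(11,j)·(-2w^2)^j·(1/w^2)^(11-j), with w-exponent 2j − 2(11−j) = 4j − 22.
Set 4j − 22 = -10: j = 3.
C(11,3) = 165; (-2)^3 = -8; 1^8 = 1.
Coefficient = 165 · (-8) · 1 = -1320.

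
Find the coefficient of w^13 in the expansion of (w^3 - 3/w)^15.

42220035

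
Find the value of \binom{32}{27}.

201376

C(32,27) = C(32,5) by symmetry.
C(32,5) = (32·31·30·29·28) / 5! = 24165120 / 120 = 201376.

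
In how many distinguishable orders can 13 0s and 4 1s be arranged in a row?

2380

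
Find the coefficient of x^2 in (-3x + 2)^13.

1437696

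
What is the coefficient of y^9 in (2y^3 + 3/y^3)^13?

General term: C(13,j)·(2y^3)^j·(3/y^3)^(13-j), with y-exponent 3j − 3(13−j) = 6j − 39.
Set 6j − 39 = 9: j = 8.
C(13,8) = 1287; 2^8 = 256; 3^5 = 243.
Coefficient = 1287 · 256 · 243 = 80061696.

80061696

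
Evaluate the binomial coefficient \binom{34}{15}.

C(34,15) = (34·33·32·31·30·29·28·27·26·25·24·23·22·21·20) / 15! = 2427001153744527360000 / 1307674368000 = 1855967520.

1855967520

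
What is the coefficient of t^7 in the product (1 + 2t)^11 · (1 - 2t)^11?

Coefficient of t^7 = Σ_{j} C(11,j)·2^j·C(11,7-j)·(-2)^(7-j) for j from 0 to 7.
= (-42240) + 650496 + (-3252480) + 6969600 + (-6969600) + 3252480 + (-650496) + 42240 = 0.

0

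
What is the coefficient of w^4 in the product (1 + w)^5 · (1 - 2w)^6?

Coefficient of w^4 = Σ_{j} C(5,j)·1^j·C(6,4-j)·(-2)^(4-j) for j from 0 to 4.
= 240 + (-800) + 600 + (-120) + 5 = -75.

-75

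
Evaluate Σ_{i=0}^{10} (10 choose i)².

184756

Σ C(10,i)² is the coefficient of x^10 in (1+x)^10(1+x)^10 = (1+x)^20, i.e. C(20,10) = 184756.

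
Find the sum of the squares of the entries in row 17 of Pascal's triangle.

2333606220

Σ C(17,i)² is the coefficient of x^17 in (1+x)^17(1+x)^17 = (1+x)^34, i.e. C(34,17) = 2333606220.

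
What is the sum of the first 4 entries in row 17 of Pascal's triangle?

1 + 17 + 136 + 680 = 834.

834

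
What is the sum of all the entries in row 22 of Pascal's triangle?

4194304

Setting x = 1 in (1+x)^22 gives Σ C(22,r) = 2^22 = 4194304.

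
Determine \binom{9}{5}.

126

C(9,5) = C(9,4) by symmetry.
C(9,4) = (9·8·7·6) / 4! = 3024 / 24 = 126.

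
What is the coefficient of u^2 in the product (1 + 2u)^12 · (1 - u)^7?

117

Coefficient of u^2 = Σ_{j} C(12,j)·2^j·C(7,2-j)·(-1)^(2-j) for j from 0 to 2.
= 21 + (-168) + 264 = 117.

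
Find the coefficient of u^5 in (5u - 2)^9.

6300000

The general term is C(9,j)·(5u)^j·(-2)^(9-j); the u^5 term has j = 5.
C(9,5) = 126.
Coefficient = C(9,5) · 5^5 · (-2)^4 = 126 · 3125 · 16 = 6300000.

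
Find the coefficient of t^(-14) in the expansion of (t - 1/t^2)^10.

45

General term: C(10,j)·(t)^j·(-1/t^2)^(10-j), with t-exponent 1j − 2(10−j) = 3j − 20.
Set 3j − 20 = -14: j = 2.
C(10,2) = 45; 1^2 = 1; (-1)^8 = 1.
Coefficient = 45 · 1 · 1 = 45.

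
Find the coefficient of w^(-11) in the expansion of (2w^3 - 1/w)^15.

30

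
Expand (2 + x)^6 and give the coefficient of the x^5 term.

12

The general term is C(6,j)·(2)^j·(x)^(6-j); the x^5 term has j = 1.
C(6,1) = 6.
Coefficient = C(6,1) · 2^1 = 6 · 2 = 12.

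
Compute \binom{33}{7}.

4272048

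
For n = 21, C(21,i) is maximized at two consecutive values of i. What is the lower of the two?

10

For odd n = 21, C(21,i) peaks at i = (n−1)/2 and (n+1)/2; the lower is 10.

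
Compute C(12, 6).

924

C(12,6) = (12·11·10·9·8·7) / 6! = 665280 / 720 = 924.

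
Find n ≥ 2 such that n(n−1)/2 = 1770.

60

n(n−1)/2 = 1770 ⇒ n(n−1) = 3540. Since 60·59 = 3540, n = 60.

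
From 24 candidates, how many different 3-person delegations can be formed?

This is C(24,3) = 2024.

2024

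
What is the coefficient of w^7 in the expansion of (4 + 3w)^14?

122974765056

The general term is C(14,j)·(4)^j·(3w)^(14-j); the w^7 term has j = 7.
C(14,7) = 3432.
Coefficient = C(14,7) · 4^7 · 3^7 = 3432 · 16384 · 2187 = 122974765056.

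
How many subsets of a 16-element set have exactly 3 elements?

560

Choose the 3 positions: C(16,3) = 560.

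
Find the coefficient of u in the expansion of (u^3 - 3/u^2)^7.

General term: C(7,j)·(u^3)^j·(-3/u^2)^(7-j), with u-exponent 3j − 2(7−j) = 5j − 14.
Set 5j − 14 = 1: j = 3.
C(7,3) = 35; 1^3 = 1; (-3)^4 = 81.
Coefficient = 35 · 1 · 81 = 2835.

2835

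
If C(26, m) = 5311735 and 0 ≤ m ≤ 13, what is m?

C(26,m) increases on 0 ≤ m ≤ 13. C(26,9) = 3124550 and C(26,10) = 5311735, so m = 10.

10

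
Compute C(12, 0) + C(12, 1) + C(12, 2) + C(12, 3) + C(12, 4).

794

1 + 12 + 66 + 220 + 495 = 794.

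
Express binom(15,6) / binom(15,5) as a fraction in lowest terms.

C(n,k+1)/C(n,k) = (n−k)/(k+1) = (15−5)/(5+1) = 10/6 = 5/3.

5/3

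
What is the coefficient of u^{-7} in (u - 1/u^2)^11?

462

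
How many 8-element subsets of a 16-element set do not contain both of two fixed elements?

9867

All 8-subsets: C(16,8) = 12870. Those containing both fixed elements: C(14,6) = 3003.
12870 − 3003 = 9867.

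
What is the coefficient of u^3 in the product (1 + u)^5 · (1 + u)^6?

Coefficient of u^3 = Σ_{j} C(5,j)·C(6,3-j) for j from 0 to 3.
= 20 + 75 + 60 + 10 = 165.

165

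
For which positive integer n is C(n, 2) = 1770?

n(n−1)/2 = 1770 ⇒ n(n−1) = 3540. Since 60·59 = 3540, n = 60.

60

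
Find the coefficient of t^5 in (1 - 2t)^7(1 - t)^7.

-13923

Coefficient of t^5 = Σ_{j} C(7,j)·(-2)^j·C(7,5-j)·(-1)^(5-j) for j from 0 to 5.
= (-21) + (-490) + (-2940) + (-5880) + (-3920) + (-672) = -13923.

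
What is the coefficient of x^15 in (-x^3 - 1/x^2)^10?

General term: C(10,j)·(-x^3)^j·(-1/x^2)^(10-j), with x-exponent 3j − 2(10−j) = 5j − 20.
Set 5j − 20 = 15: j = 7.
C(10,7) = 120; (-1)^7 = -1; (-1)^3 = -1.
Coefficient = 120 · (-1) · (-1) = 120.

120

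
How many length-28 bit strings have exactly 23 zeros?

98280

Choose the 23 positions: C(28,23) = 98280.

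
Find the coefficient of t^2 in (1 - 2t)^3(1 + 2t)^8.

Coefficient of t^2 = Σ_{j} C(3,j)·(-2)^j·C(8,2-j)·2^(2-j) for j from 0 to 2.
= 112 + (-96) + 12 = 28.

28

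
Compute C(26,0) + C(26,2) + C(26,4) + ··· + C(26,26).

33554432

Half of (1+1)^26 + (1−1)^26 gives the even-index sum: 2^25 = 33554432.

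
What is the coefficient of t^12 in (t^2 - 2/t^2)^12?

General term: C(12,j)·(t^2)^j·(-2/t^2)^(12-j), with t-exponent 2j − 2(12−j) = 4j − 24.
Set 4j − 24 = 12: j = 9.
C(12,9) = 220; 1^9 = 1; (-2)^3 = -8.
Coefficient = 220 · 1 · (-8) = -1760.

-1760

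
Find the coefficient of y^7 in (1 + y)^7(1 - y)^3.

Coefficient of y^7 = Σ_{j} C(7,j)·1^j·C(3,7-j)·(-1)^(7-j) for j from 4 to 7.
= (-35) + 63 + (-21) + 1 = 8.

8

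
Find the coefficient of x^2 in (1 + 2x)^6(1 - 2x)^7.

-24

Coefficient of x^2 = Σ_{j} C(6,j)·2^j·C(7,2-j)·(-2)^(2-j) for j from 0 to 2.
= 84 + (-168) + 60 = -24.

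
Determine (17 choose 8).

24310

C(17,8) = (17·16·15·14·13·12·11·10) / 8! = 980179200 / 40320 = 24310.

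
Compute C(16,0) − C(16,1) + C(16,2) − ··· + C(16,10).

The partial alternating sum Σ_{k=0}^{10} (−1)^k C(16,k) = (−1)^10 C(15,10) = 3003.

3003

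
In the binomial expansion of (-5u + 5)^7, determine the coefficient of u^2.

The general term is C(7,j)·(-5u)^j·(5)^(7-j); the u^2 term has j = 2.
C(7,2) = 21.
Coefficient = C(7,2) · (-5)^2 · 5^5 = 21 · 25 · 3125 = 1640625.

1640625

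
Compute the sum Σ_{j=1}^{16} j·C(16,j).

524288

Differentiating (1+x)^16 and setting x=1: Σ j·C(16,j) = 16·2^15 = 524288.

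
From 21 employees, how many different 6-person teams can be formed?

54264

This is C(21,6) = 54264.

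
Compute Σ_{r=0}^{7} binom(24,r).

1 + 24 + 276 + 2024 + 10626 + 42504 + 134596 + 346104 = 536155.

536155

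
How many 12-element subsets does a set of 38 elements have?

2707475148

C(38,12) = (38·37·36·35·34·33·32·31·30·29·28·27) / 12! = 1296884927852236800 / 479001600 = 2707475148.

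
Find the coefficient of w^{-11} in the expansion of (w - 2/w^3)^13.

General term: C(13,j)·(w)^j·(-2/w^3)^(13-j), with w-exponent 1j − 3(13−j) = 4j − 39.
Set 4j − 39 = -11: j = 7.
C(13,7) = 1716; 1^7 = 1; (-2)^6 = 64.
Coefficient = 1716 · 1 · 64 = 109824.

109824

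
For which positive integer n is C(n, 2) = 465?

31

n(n−1)/2 = 465 ⇒ n(n−1) = 930. Since 31·30 = 930, n = 31.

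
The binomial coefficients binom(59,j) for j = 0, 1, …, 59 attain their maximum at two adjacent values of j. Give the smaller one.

For odd n = 59, C(59,j) peaks at j = (n−1)/2 and (n+1)/2; the smaller is 29.

29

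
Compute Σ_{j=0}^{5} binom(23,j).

1 + 23 + 253 + 1771 + 8855 + 33649 = 44552.

44552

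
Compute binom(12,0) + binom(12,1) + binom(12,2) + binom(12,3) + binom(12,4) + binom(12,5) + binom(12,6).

2510

1 + 12 + 66 + 220 + 495 + 792 + 924 = 2510.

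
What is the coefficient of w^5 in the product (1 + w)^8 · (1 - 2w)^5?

-36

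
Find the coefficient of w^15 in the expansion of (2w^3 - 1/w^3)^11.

General term: C(11,j)·(2w^3)^j·(-1/w^3)^(11-j), with w-exponent 3j − 3(11−j) = 6j − 33.
Set 6j − 33 = 15: j = 8.
C(11,8) = 165; 2^8 = 256; (-1)^3 = -1.
Coefficient = 165 · 256 · (-1) = -42240.

-42240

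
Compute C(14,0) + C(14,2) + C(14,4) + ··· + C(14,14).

Half of (1+1)^14 + (1−1)^14 gives the even-index sum: 2^13 = 8192.

8192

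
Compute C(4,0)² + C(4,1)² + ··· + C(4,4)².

By Vandermonde's identity, Σ C(4,j)² = C(8,4) = 70.

70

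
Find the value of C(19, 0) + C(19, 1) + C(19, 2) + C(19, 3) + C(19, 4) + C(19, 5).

1 + 19 + 171 + 969 + 3876 + 11628 = 16664.

16664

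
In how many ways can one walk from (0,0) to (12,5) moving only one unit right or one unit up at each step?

6188

Each path is a sequence of 17 steps with 12 rights: C(17,12) = 6188.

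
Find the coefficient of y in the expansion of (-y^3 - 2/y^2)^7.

-560

General term: C(7,j)·(-y^3)^j·(-2/y^2)^(7-j), with y-exponent 3j − 2(7−j) = 5j − 14.
Set 5j − 14 = 1: j = 3.
C(7,3) = 35; (-1)^3 = -1; (-2)^4 = 16.
Coefficient = 35 · (-1) · 16 = -560.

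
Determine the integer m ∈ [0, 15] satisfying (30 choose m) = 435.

2

C(30,m) increases on 0 ≤ m ≤ 15. C(30,1) = 30 and C(30,2) = 435, so m = 2.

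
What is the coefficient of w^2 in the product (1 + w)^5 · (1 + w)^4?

36

Coefficient of w^2 = Σ_{j} C(5,j)·C(4,2-j) for j from 0 to 2.
= 6 + 20 + 10 = 36.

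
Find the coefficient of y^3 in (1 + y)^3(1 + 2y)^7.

575

Coefficient of y^3 = Σ_{j} C(3,j)·1^j·C(7,3-j)·2^(3-j) for j from 0 to 3.
= 280 + 252 + 42 + 1 = 575.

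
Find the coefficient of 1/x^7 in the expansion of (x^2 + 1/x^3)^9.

General term: C(9,j)·(x^2)^j·(1/x^3)^(9-j), with x-exponent 2j − 3(9−j) = 5j − 27.
Set 5j − 27 = -7: j = 4.
C(9,4) = 126; 1^4 = 1; 1^5 = 1.
Coefficient = 126 · 1 · 1 = 126.

126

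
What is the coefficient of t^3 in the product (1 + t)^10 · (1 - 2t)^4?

-32

Coefficient of t^3 = Σ_{j} C(10,j)·1^j·C(4,3-j)·(-2)^(3-j) for j from 0 to 3.
= (-32) + 240 + (-360) + 120 = -32.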